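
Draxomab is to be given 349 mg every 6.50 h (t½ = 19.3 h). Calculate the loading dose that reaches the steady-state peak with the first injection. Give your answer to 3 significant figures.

1680 mg

k = ln 2 / 19.3 = 0.03591 h⁻¹
Accumulation ratio R = 1 / (1 − e^(−kτ)) = 1 / (1 − e^(−0.03591×6.50)) = 1 / (1 − 0.7918) = 4.803
Loading dose = maintenance dose × R = 349 × 4.803 ≈ 1680 mg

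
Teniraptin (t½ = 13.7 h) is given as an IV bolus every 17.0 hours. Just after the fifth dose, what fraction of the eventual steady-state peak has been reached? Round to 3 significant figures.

k = ln 2 / 13.7 = 0.05059 h⁻¹
f_n = 1 − e^(−nkτ) = 1 − e^(−5 × 0.05059 × 17.0) = 1 − e^(−4.301) = 1 − 0.01356 ≈ 0.986

0.986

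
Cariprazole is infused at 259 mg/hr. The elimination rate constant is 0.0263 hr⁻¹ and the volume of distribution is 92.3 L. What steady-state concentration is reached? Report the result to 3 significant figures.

CL = k · V = 0.0263 × 92.3 = 2.427 L/hr
Css = rate / CL = 259 / 2.427 ≈ 107 µg/mL

107 µg/mL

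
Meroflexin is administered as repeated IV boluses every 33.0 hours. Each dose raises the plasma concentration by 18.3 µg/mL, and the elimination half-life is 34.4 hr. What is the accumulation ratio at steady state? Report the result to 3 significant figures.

2.06

k = ln 2 / 34.4 = 0.02015 hr⁻¹
Fraction remaining after one interval: e^(−kτ) = e^(−0.02015 × 33.0) = 0.5143
R = 1 / (1 − 0.5143) = 1 / 0.4857 ≈ 2.06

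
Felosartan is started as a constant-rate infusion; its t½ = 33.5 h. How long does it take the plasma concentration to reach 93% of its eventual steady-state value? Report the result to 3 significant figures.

k = ln 2 / 33.5 = 0.02069 h⁻¹
f = 1 − e^(−kt)  ⇒  t = −ln(1 − f) / k
t = −ln(1 − 0.93) / 0.02069 = 2.659 / 0.02069 ≈ 129 hours

129 hours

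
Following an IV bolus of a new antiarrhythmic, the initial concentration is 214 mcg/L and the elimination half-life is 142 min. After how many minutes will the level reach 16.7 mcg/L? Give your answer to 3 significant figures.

523 minutes

k = ln 2 / 142 = 0.004881 min⁻¹
C(t) = C₀ e^(−kt)  ⇒  t = ln(C₀/C) / k
t = ln(214/16.7) / 0.004881 = 2.551 / 0.004881 ≈ 523 minutes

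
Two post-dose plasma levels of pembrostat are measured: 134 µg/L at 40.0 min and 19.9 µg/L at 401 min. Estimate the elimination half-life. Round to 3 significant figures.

131 minutes

k = ln(C₁/C₂) / (t₂ − t₁) = ln(134/19.9) / (401 − 40.0)
  = 1.907 / 361.0 = 0.005283 min⁻¹
t½ = ln 2 / k = ln 2 / 0.005283 ≈ 131 minutes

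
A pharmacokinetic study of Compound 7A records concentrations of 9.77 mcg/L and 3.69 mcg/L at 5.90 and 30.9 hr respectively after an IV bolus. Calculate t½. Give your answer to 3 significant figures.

k = ln(C₁/C₂) / (t₂ − t₁) = ln(9.77/3.69) / (30.9 − 5.90)
  = 0.9737 / 25.00 = 0.03895 hr⁻¹
t½ = ln 2 / k = ln 2 / 0.03895 ≈ 17.8 hours

17.8 hours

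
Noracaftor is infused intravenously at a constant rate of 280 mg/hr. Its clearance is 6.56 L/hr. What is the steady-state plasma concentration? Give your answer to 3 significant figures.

42.7 µg/mL

Css = infusion rate / CL = 280 / 6.56 ≈ 42.7 µg/mL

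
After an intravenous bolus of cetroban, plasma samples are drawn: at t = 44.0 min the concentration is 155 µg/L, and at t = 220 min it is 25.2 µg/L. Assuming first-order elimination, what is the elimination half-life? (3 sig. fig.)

67.2 minutes

k = ln(C₁/C₂) / (t₂ − t₁) = ln(155/25.2) / (220 − 44.0)
  = 1.817 / 176.0 = 0.01032 min⁻¹
t½ = ln 2 / k = ln 2 / 0.01032 ≈ 67.2 minutes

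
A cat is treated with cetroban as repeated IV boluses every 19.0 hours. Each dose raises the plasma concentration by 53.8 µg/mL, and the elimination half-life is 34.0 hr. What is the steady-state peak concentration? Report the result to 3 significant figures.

k = ln 2 / 34.0 = 0.02039 hr⁻¹
Fraction remaining after one interval: e^(−kτ) = e^(−0.02039 × 19.0) = 0.6789
R = 1 / (1 − 0.6789) = 3.114
Css,max = 53.8 × 3.114 ≈ 168 µg/mL

168 µg/mL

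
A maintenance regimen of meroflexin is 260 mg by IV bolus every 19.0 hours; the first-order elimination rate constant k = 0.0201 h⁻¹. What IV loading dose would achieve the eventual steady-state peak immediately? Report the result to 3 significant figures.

Accumulation ratio R = 1 / (1 − e^(−kτ)) = 1 / (1 − e^(−0.02010×19.0)) = 1 / (1 − 0.6826) = 3.150
Loading dose = maintenance dose × R = 260 × 3.150 ≈ 819 mg

819 mg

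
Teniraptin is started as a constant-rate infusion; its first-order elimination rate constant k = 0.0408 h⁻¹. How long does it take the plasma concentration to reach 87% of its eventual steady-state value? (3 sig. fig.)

50.0 hours

f = 1 − e^(−kt)  ⇒  t = −ln(1 − f) / k
t = −ln(1 − 0.87) / 0.04080 = 2.040 / 0.04080 ≈ 50.0 hours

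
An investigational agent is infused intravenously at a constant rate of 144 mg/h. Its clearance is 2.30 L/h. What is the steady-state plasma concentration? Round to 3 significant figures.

Css = infusion rate / CL = 144 / 2.30 ≈ 62.6 µg/mL

62.6 µg/mL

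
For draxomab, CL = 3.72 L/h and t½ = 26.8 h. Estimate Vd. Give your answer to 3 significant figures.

k = ln 2 / t½ = ln 2 / 26.8 = 0.02586 h⁻¹
V = CL / k = 3.72 / 0.02586 ≈ 144 L

144 L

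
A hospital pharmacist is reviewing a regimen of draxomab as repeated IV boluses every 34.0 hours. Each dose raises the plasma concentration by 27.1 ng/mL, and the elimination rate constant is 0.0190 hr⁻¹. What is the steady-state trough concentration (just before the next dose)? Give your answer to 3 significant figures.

29.8 ng/mL

Fraction remaining after one interval: e^(−kτ) = e^(−0.01900 × 34.0) = 0.5241
R = 1 / (1 − 0.5241) = 2.101
Css,max = 27.1 × 2.101 = 56.95 ng/mL
Css,min = Css,max × e^(−kτ) = 56.95 × 0.5241 ≈ 29.8 ng/mL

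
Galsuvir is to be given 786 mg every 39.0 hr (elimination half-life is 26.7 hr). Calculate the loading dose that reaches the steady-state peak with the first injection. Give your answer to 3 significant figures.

1230 mg

k = ln 2 / 26.7 = 0.02596 hr⁻¹
Accumulation ratio R = 1 / (1 − e^(−kτ)) = 1 / (1 − e^(−0.02596×39.0)) = 1 / (1 − 0.3633) = 1.571
Loading dose = maintenance dose × R = 786 × 1.571 ≈ 1230 mg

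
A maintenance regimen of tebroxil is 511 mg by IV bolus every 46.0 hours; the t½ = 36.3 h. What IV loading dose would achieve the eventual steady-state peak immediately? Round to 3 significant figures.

874 mg

k = ln 2 / 36.3 = 0.01909 h⁻¹
Accumulation ratio R = 1 / (1 − e^(−kτ)) = 1 / (1 − e^(−0.01909×46.0)) = 1 / (1 − 0.4155) = 1.711
Loading dose = maintenance dose × R = 511 × 1.711 ≈ 874 mg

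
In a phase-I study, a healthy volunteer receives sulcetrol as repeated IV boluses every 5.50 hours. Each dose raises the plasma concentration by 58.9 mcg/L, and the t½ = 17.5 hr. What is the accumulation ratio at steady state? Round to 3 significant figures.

5.11

k = ln 2 / 17.5 = 0.03961 hr⁻¹
Fraction remaining after one interval: e^(−kτ) = e^(−0.03961 × 5.50) = 0.8042
R = 1 / (1 − 0.8042) = 1 / 0.1958 ≈ 5.11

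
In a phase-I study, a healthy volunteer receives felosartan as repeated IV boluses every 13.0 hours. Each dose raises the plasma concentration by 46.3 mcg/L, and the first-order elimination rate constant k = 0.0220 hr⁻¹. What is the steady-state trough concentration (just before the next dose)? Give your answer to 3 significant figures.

Fraction remaining after one interval: e^(−kτ) = e^(−0.02200 × 13.0) = 0.7513
R = 1 / (1 − 0.7513) = 4.020
Css,max = 46.3 × 4.020 = 186.1 mcg/L
Css,min = Css,max × e^(−kτ) = 186.1 × 0.7513 ≈ 140 mcg/L

140 mcg/L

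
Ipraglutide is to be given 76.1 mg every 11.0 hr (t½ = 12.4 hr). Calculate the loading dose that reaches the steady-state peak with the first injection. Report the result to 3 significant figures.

166 mg

k = ln 2 / 12.4 = 0.05590 hr⁻¹
Accumulation ratio R = 1 / (1 − e^(−kτ)) = 1 / (1 − e^(−0.05590×11.0)) = 1 / (1 − 0.5407) = 2.177
Loading dose = maintenance dose × R = 76.1 × 2.177 ≈ 166 mg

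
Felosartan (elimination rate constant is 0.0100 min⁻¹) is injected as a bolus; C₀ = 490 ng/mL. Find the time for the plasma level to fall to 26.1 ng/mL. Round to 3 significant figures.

C(t) = C₀ e^(−kt)  ⇒  t = ln(C₀/C) / k
t = ln(490/26.1) / 0.01000 = 2.932 / 0.01000 ≈ 293 minutes

293 minutes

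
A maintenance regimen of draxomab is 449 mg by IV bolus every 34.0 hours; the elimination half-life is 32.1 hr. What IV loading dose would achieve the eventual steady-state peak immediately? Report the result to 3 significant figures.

863 mg

k = ln 2 / 32.1 = 0.02159 hr⁻¹
Accumulation ratio R = 1 / (1 − e^(−kτ)) = 1 / (1 − e^(−0.02159×34.0)) = 1 / (1 − 0.4799) = 1.923
Loading dose = maintenance dose × R = 449 × 1.923 ≈ 863 mg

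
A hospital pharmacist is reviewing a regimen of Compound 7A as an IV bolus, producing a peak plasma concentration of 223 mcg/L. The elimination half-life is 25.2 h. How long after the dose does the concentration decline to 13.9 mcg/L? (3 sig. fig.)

k = ln 2 / 25.2 = 0.02751 h⁻¹
C(t) = C₀ e^(−kt)  ⇒  t = ln(C₀/C) / k
t = ln(223/13.9) / 0.02751 = 2.775 / 0.02751 ≈ 101 hours

101 hours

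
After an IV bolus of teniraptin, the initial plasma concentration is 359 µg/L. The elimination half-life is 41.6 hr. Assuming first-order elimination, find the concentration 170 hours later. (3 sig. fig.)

21.1 µg/L

k = ln 2 / 41.6 = 0.01666 hr⁻¹
C(t) = C₀ e^(−kt) = 359 × e^(−0.01666 × 170) = 359 × e^(−2.833) = 359 × 0.05886 ≈ 21.1 µg/L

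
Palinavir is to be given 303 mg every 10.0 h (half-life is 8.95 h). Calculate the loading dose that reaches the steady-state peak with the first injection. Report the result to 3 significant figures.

k = ln 2 / 8.95 = 0.07745 h⁻¹
Accumulation ratio R = 1 / (1 − e^(−kτ)) = 1 / (1 − e^(−0.07745×10.0)) = 1 / (1 − 0.4609) = 1.855
Loading dose = maintenance dose × R = 303 × 1.855 ≈ 562 mg

562 mg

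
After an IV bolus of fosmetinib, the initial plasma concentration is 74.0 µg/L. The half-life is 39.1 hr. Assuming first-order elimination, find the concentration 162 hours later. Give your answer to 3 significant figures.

4.19 µg/L

k = ln 2 / 39.1 = 0.01773 hr⁻¹
162 hr is 4.143 half-lives, so C = 74.0 × (1/2)^4.143 = 74.0 × 0.05659 ≈ 4.19 µg/L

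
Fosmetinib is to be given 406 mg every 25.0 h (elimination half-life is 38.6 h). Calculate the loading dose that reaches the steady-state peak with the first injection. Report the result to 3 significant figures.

1120 mg

k = ln 2 / 38.6 = 0.01796 h⁻¹
Accumulation ratio R = 1 / (1 − e^(−kτ)) = 1 / (1 − e^(−0.01796×25.0)) = 1 / (1 − 0.6383) = 2.765
Loading dose = maintenance dose × R = 406 × 2.765 ≈ 1120 mg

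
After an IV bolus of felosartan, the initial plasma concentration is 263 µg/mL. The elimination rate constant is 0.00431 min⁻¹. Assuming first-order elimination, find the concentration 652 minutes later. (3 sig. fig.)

15.8 µg/mL

C(t) = C₀ e^(−kt) = 263 × e^(−0.004310 × 652) = 263 × e^(−2.810) = 263 × 0.06020 ≈ 15.8 µg/mL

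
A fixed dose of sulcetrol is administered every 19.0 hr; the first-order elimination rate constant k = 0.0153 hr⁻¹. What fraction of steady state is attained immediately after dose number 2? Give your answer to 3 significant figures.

0.441

f_n = 1 − e^(−nkτ) = 1 − e^(−2 × 0.01530 × 19.0) = 1 − e^(−0.5814) = 1 − 0.5591 ≈ 0.441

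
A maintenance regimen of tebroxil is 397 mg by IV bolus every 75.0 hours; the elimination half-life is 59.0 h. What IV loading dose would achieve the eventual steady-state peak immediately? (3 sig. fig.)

678 mg

k = ln 2 / 59.0 = 0.01175 h⁻¹
Accumulation ratio R = 1 / (1 − e^(−kτ)) = 1 / (1 − e^(−0.01175×75.0)) = 1 / (1 − 0.4143) = 1.707
Loading dose = maintenance dose × R = 397 × 1.707 ≈ 678 mg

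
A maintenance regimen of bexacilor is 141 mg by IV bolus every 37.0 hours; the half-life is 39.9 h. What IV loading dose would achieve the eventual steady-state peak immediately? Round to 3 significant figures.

297 mg

k = ln 2 / 39.9 = 0.01737 h⁻¹
Accumulation ratio R = 1 / (1 − e^(−kτ)) = 1 / (1 − e^(−0.01737×37.0)) = 1 / (1 − 0.5258) = 2.109
Loading dose = maintenance dose × R = 141 × 2.109 ≈ 297 mg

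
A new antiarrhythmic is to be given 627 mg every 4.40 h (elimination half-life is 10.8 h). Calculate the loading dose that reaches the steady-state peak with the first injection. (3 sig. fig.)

k = ln 2 / 10.8 = 0.06418 h⁻¹
Accumulation ratio R = 1 / (1 − e^(−kτ)) = 1 / (1 − e^(−0.06418×4.40)) = 1 / (1 − 0.7540) = 4.065
Loading dose = maintenance dose × R = 627 × 4.065 ≈ 2550 mg

2550 mg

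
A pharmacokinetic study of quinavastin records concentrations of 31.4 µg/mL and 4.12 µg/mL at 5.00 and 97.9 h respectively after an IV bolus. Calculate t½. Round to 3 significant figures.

31.7 hours

k = ln(C₁/C₂) / (t₂ − t₁) = ln(31.4/4.12) / (97.9 − 5.00)
  = 2.031 / 92.90 = 0.02186 h⁻¹
t½ = ln 2 / k = ln 2 / 0.02186 ≈ 31.7 hours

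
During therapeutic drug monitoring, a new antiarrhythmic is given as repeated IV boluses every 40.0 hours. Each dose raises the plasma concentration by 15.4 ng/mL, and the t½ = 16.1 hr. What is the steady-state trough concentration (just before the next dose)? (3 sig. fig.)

k = ln 2 / 16.1 = 0.04305 hr⁻¹
Fraction remaining after one interval: e^(−kτ) = e^(−0.04305 × 40.0) = 0.1787
R = 1 / (1 − 0.1787) = 1.218
Css,max = 15.4 × 1.218 = 18.75 ng/mL
Css,min = Css,max × e^(−kτ) = 18.75 × 0.1787 ≈ 3.35 ng/mL

3.35 ng/mL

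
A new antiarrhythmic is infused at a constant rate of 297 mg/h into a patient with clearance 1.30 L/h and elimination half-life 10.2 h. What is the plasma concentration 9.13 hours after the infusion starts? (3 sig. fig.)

Css = rate / CL = 297 / 1.30 = 228.5 µg/mL
k = ln 2 / 10.2 = 0.06796 h⁻¹
C(t) = Css (1 − e^(−kt)) = 228.5 × (1 − e^(−0.6204)) = 228.5 × 0.4623 ≈ 106 µg/mL

106 µg/mL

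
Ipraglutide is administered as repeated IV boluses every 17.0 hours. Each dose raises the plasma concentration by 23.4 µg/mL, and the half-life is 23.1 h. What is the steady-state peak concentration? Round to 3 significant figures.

58.6 µg/mL

k = ln 2 / 23.1 = 0.03001 h⁻¹
Fraction remaining after one interval: e^(−kτ) = e^(−0.03001 × 17.0) = 0.6004
R = 1 / (1 − 0.6004) = 2.503
Css,max = 23.4 × 2.503 ≈ 58.6 µg/mL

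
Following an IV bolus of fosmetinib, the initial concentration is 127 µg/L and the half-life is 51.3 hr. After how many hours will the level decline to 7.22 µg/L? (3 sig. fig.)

212 hours

k = ln 2 / 51.3 = 0.01351 hr⁻¹
C(t) = C₀ e^(−kt)  ⇒  t = ln(C₀/C) / k
t = ln(127/7.22) / 0.01351 = 2.867 / 0.01351 ≈ 212 hours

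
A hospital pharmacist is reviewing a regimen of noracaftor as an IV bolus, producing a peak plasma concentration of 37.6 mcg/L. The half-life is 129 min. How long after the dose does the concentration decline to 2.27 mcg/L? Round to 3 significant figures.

k = ln 2 / 129 = 0.005373 min⁻¹
C(t) = C₀ e^(−kt)  ⇒  t = ln(C₀/C) / k
t = ln(37.6/2.27) / 0.005373 = 2.807 / 0.005373 ≈ 522 minutes

522 minutes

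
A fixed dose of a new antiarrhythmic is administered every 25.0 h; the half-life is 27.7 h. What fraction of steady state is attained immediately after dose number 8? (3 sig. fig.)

0.993

k = ln 2 / 27.7 = 0.02502 h⁻¹
f_n = 1 − e^(−nkτ) = 1 − e^(−8 × 0.02502 × 25.0) = 1 − e^(−5.005) = 1 − 0.006707 ≈ 0.993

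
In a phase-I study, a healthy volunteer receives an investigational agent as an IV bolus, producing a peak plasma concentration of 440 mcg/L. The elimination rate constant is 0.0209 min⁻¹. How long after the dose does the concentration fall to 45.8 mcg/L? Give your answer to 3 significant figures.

C(t) = C₀ e^(−kt)  ⇒  t = ln(C₀/C) / k
t = ln(440/45.8) / 0.02090 = 2.262 / 0.02090 ≈ 108 minutes

108 minutes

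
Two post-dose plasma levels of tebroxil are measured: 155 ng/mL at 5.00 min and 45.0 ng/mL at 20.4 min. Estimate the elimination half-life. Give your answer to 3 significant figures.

k = ln(C₁/C₂) / (t₂ − t₁) = ln(155/45.0) / (20.4 − 5.00)
  = 1.237 / 15.40 = 0.08031 min⁻¹
t½ = ln 2 / k = ln 2 / 0.08031 ≈ 8.63 minutes

8.63 minutes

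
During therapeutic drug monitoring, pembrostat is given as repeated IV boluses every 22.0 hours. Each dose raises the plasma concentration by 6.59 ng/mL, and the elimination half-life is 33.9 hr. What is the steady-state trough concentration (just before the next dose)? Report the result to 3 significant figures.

11.6 ng/mL

k = ln 2 / 33.9 = 0.02045 hr⁻¹
Fraction remaining after one interval: e^(−kτ) = e^(−0.02045 × 22.0) = 0.6377
R = 1 / (1 − 0.6377) = 2.760
Css,max = 6.59 × 2.760 = 18.19 ng/mL
Css,min = Css,max × e^(−kτ) = 18.19 × 0.6377 ≈ 11.6 ng/mL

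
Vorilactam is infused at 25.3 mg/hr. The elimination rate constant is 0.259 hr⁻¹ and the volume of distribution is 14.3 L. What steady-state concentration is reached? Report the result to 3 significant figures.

6.83 mg/L

CL = k · V = 0.259 × 14.3 = 3.704 L/hr
Css = rate / CL = 25.3 / 3.704 ≈ 6.83 mg/L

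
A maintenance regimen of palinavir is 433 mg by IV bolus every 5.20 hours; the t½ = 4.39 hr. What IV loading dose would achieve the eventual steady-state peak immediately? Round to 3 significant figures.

773 mg

k = ln 2 / 4.39 = 0.1579 hr⁻¹
Accumulation ratio R = 1 / (1 − e^(−kτ)) = 1 / (1 − e^(−0.1579×5.20)) = 1 / (1 − 0.4400) = 1.786
Loading dose = maintenance dose × R = 433 × 1.786 ≈ 773 mg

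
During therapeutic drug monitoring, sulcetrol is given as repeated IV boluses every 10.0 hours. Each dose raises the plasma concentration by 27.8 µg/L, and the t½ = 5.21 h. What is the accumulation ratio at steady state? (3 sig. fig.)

k = ln 2 / 5.21 = 0.1330 h⁻¹
Fraction remaining after one interval: e^(−kτ) = e^(−0.1330 × 10.0) = 0.2644
R = 1 / (1 − 0.2644) = 1 / 0.7356 ≈ 1.36

1.36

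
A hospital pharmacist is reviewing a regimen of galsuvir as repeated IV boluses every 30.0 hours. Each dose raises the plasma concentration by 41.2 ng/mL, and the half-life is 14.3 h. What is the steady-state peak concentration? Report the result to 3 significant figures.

k = ln 2 / 14.3 = 0.04847 h⁻¹
Fraction remaining after one interval: e^(−kτ) = e^(−0.04847 × 30.0) = 0.2336
R = 1 / (1 − 0.2336) = 1.305
Css,max = 41.2 × 1.305 ≈ 53.8 ng/mL

53.8 ng/mL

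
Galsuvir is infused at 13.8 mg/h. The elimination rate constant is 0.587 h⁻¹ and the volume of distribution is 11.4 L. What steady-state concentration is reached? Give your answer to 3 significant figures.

2.06 µg/mL

CL = k · V = 0.587 × 11.4 = 6.692 L/h
Css = rate / CL = 13.8 / 6.692 ≈ 2.06 µg/mL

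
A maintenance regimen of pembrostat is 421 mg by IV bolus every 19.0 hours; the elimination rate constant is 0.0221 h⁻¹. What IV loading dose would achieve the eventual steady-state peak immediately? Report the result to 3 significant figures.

Accumulation ratio R = 1 / (1 − e^(−kτ)) = 1 / (1 − e^(−0.02210×19.0)) = 1 / (1 − 0.6571) = 2.916
Loading dose = maintenance dose × R = 421 × 2.916 ≈ 1230 mg

1230 mg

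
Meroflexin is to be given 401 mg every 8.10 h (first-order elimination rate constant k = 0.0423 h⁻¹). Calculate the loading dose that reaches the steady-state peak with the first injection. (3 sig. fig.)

1380 mg

Accumulation ratio R = 1 / (1 − e^(−kτ)) = 1 / (1 − e^(−0.04230×8.10)) = 1 / (1 − 0.7099) = 3.447
Loading dose = maintenance dose × R = 401 × 3.447 ≈ 1380 mg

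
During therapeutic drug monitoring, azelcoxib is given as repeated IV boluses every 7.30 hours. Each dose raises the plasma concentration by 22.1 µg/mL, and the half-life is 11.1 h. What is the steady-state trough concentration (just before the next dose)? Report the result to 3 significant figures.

k = ln 2 / 11.1 = 0.06245 h⁻¹
Fraction remaining after one interval: e^(−kτ) = e^(−0.06245 × 7.30) = 0.6339
R = 1 / (1 − 0.6339) = 2.732
Css,max = 22.1 × 2.732 = 60.37 µg/mL
Css,min = Css,max × e^(−kτ) = 60.37 × 0.6339 ≈ 38.3 µg/mL

38.3 µg/mL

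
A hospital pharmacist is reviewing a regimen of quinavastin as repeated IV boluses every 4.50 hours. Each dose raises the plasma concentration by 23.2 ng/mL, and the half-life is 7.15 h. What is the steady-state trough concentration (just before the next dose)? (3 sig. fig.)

k = ln 2 / 7.15 = 0.09694 h⁻¹
Fraction remaining after one interval: e^(−kτ) = e^(−0.09694 × 4.50) = 0.6465
R = 1 / (1 − 0.6465) = 2.829
Css,max = 23.2 × 2.829 = 65.62 ng/mL
Css,min = Css,max × e^(−kτ) = 65.62 × 0.6465 ≈ 42.4 ng/mL

42.4 ng/mL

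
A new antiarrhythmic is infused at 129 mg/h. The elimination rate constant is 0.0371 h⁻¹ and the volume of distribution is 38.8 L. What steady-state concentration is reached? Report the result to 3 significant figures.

89.6 mg/L

CL = k · V = 0.0371 × 38.8 = 1.439 L/h
Css = rate / CL = 129 / 1.439 ≈ 89.6 mg/L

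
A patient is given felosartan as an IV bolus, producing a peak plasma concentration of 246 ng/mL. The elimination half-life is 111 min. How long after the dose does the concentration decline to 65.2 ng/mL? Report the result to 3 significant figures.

213 minutes

k = ln 2 / 111 = 0.006245 min⁻¹
C(t) = C₀ e^(−kt)  ⇒  t = ln(C₀/C) / k
t = ln(246/65.2) / 0.006245 = 1.328 / 0.006245 ≈ 213 minutes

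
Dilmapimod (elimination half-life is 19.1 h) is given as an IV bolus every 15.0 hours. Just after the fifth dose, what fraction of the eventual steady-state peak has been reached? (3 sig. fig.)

k = ln 2 / 19.1 = 0.03629 h⁻¹
f_n = 1 − e^(−nkτ) = 1 − e^(−5 × 0.03629 × 15.0) = 1 − e^(−2.722) = 1 − 0.06576 ≈ 0.934

0.934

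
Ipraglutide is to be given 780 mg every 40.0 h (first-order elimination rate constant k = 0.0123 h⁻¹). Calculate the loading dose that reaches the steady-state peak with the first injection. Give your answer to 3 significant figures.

2010 mg

Accumulation ratio R = 1 / (1 − e^(−kτ)) = 1 / (1 − e^(−0.01230×40.0)) = 1 / (1 − 0.6114) = 2.573
Loading dose = maintenance dose × R = 780 × 2.573 ≈ 2010 mg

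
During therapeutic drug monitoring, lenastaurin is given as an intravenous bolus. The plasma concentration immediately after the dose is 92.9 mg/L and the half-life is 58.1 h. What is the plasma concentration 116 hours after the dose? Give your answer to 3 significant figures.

23.3 mg/L

k = ln 2 / 58.1 = 0.01193 h⁻¹
C(t) = C₀ e^(−kt) = 92.9 × e^(−0.01193 × 116) = 92.9 × e^(−1.384) = 92.9 × 0.2506 ≈ 23.3 mg/L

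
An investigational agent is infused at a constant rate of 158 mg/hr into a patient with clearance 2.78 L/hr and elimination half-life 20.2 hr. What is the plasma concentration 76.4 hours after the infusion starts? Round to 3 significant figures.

Css = rate / CL = 158 / 2.78 = 56.83 mg/L
k = ln 2 / 20.2 = 0.03431 hr⁻¹
C(t) = Css (1 − e^(−kt)) = 56.83 × (1 − e^(−2.622)) = 56.83 × 0.9273 ≈ 52.7 mg/L

52.7 mg/L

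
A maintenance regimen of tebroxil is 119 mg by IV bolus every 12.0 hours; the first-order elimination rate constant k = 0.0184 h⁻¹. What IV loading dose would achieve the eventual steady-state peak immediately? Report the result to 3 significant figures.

Accumulation ratio R = 1 / (1 − e^(−kτ)) = 1 / (1 − e^(−0.01840×12.0)) = 1 / (1 − 0.8019) = 5.047
Loading dose = maintenance dose × R = 119 × 5.047 ≈ 601 mg

601 mg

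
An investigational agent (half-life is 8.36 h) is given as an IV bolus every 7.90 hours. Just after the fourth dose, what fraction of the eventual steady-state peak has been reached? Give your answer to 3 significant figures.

k = ln 2 / 8.36 = 0.08291 h⁻¹
f_n = 1 − e^(−nkτ) = 1 − e^(−4 × 0.08291 × 7.90) = 1 − e^(−2.620) = 1 − 0.07280 ≈ 0.927

0.927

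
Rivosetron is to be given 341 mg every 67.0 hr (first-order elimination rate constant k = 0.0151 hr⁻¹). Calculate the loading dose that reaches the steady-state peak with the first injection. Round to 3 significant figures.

536 mg

Accumulation ratio R = 1 / (1 − e^(−kτ)) = 1 / (1 − e^(−0.01510×67.0)) = 1 / (1 − 0.3636) = 1.571
Loading dose = maintenance dose × R = 341 × 1.571 ≈ 536 mg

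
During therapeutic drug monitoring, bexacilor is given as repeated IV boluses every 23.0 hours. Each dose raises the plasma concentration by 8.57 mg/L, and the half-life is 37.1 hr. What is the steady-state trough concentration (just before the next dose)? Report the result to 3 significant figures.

16.0 mg/L

k = ln 2 / 37.1 = 0.01868 hr⁻¹
Fraction remaining after one interval: e^(−kτ) = e^(−0.01868 × 23.0) = 0.6507
R = 1 / (1 − 0.6507) = 2.863
Css,max = 8.57 × 2.863 = 24.53 mg/L
Css,min = Css,max × e^(−kτ) = 24.53 × 0.6507 ≈ 16.0 mg/L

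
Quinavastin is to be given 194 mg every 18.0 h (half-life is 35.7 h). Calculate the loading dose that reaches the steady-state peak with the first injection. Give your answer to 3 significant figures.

658 mg

k = ln 2 / 35.7 = 0.01942 h⁻¹
Accumulation ratio R = 1 / (1 − e^(−kτ)) = 1 / (1 − e^(−0.01942×18.0)) = 1 / (1 − 0.7051) = 3.390
Loading dose = maintenance dose × R = 194 × 3.390 ≈ 658 mg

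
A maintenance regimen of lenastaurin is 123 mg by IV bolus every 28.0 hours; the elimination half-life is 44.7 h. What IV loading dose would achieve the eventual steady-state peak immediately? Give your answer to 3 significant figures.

k = ln 2 / 44.7 = 0.01551 h⁻¹
Accumulation ratio R = 1 / (1 − e^(−kτ)) = 1 / (1 − e^(−0.01551×28.0)) = 1 / (1 − 0.6478) = 2.839
Loading dose = maintenance dose × R = 123 × 2.839 ≈ 349 mg

349 mg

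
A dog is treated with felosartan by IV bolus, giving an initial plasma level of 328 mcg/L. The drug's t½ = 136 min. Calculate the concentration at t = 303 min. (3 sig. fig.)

70.0 mcg/L

k = ln 2 / 136 = 0.005097 min⁻¹
C(t) = C₀ e^(−kt) = 328 × e^(−0.005097 × 303) = 328 × e^(−1.544) = 328 × 0.2135 ≈ 70.0 mcg/L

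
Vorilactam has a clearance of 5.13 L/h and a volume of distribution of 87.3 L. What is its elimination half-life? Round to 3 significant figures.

11.8 hours

k = CL / V = 5.13 / 87.3 = 0.05876 h⁻¹
t½ = ln 2 / k = ln 2 / 0.05876 ≈ 11.8 hours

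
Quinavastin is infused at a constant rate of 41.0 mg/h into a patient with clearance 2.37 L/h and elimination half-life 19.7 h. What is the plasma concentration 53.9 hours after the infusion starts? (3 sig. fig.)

Css = rate / CL = 41.0 / 2.37 = 17.30 µg/mL
k = ln 2 / 19.7 = 0.03519 h⁻¹
C(t) = Css (1 − e^(−kt)) = 17.30 × (1 − e^(−1.896)) = 17.30 × 0.8499 ≈ 14.7 µg/mL

14.7 µg/mL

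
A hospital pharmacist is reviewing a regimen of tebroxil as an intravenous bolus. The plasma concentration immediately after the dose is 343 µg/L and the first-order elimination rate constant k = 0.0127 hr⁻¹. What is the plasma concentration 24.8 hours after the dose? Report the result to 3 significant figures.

C(t) = C₀ e^(−kt) = 343 × e^(−0.01270 × 24.8) = 343 × e^(−0.3150) = 343 × 0.7298 ≈ 250 µg/L

250 µg/L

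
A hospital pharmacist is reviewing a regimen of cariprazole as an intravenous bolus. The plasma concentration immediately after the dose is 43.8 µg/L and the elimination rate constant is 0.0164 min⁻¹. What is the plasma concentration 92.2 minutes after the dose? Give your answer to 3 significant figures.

9.66 µg/L

C(t) = C₀ e^(−kt) = 43.8 × e^(−0.01640 × 92.2) = 43.8 × e^(−1.512) = 43.8 × 0.2205 ≈ 9.66 µg/L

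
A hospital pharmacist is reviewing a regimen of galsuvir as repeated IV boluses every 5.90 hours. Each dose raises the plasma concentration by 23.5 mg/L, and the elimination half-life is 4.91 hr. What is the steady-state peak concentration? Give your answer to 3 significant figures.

41.6 mg/L

k = ln 2 / 4.91 = 0.1412 hr⁻¹
Fraction remaining after one interval: e^(−kτ) = e^(−0.1412 × 5.90) = 0.4348
R = 1 / (1 − 0.4348) = 1.769
Css,max = 23.5 × 1.769 ≈ 41.6 mg/L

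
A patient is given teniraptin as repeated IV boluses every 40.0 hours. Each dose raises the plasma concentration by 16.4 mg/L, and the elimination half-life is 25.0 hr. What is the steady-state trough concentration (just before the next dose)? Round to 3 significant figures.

k = ln 2 / 25.0 = 0.02773 hr⁻¹
Fraction remaining after one interval: e^(−kτ) = e^(−0.02773 × 40.0) = 0.3299
R = 1 / (1 − 0.3299) = 1.492
Css,max = 16.4 × 1.492 = 24.47 mg/L
Css,min = Css,max × e^(−kτ) = 24.47 × 0.3299 ≈ 8.07 mg/L

8.07 mg/L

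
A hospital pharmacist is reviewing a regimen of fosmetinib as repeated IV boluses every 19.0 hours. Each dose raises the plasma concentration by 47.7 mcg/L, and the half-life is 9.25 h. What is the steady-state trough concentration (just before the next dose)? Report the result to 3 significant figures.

15.1 mcg/L

k = ln 2 / 9.25 = 0.07493 h⁻¹
Fraction remaining after one interval: e^(−kτ) = e^(−0.07493 × 19.0) = 0.2408
R = 1 / (1 − 0.2408) = 1.317
Css,max = 47.7 × 1.317 = 62.83 mcg/L
Css,min = Css,max × e^(−kτ) = 62.83 × 0.2408 ≈ 15.1 mcg/L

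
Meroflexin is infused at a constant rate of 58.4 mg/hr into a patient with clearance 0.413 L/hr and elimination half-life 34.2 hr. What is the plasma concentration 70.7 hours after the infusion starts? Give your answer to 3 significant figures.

Css = rate / CL = 58.4 / 0.413 = 141.4 mg/L
k = ln 2 / 34.2 = 0.02027 hr⁻¹
C(t) = Css (1 − e^(−kt)) = 141.4 × (1 − e^(−1.433)) = 141.4 × 0.7614 ≈ 108 mg/L

108 mg/L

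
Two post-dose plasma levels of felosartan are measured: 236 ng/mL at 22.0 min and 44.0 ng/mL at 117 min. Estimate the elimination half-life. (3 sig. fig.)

39.2 minutes

k = ln(C₁/C₂) / (t₂ − t₁) = ln(236/44.0) / (117 − 22.0)
  = 1.680 / 95.00 = 0.01768 min⁻¹
t½ = ln 2 / k = ln 2 / 0.01768 ≈ 39.2 minutes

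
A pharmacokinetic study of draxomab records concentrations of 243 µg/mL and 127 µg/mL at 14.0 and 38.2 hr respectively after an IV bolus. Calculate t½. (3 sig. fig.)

25.9 hours

k = ln(C₁/C₂) / (t₂ − t₁) = ln(243/127) / (38.2 − 14.0)
  = 0.6489 / 24.20 = 0.02681 hr⁻¹
t½ = ln 2 / k = ln 2 / 0.02681 ≈ 25.9 hours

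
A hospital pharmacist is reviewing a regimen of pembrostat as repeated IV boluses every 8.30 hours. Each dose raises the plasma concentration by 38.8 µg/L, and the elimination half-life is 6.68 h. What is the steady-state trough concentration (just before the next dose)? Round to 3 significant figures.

28.4 µg/L

k = ln 2 / 6.68 = 0.1038 h⁻¹
Fraction remaining after one interval: e^(−kτ) = e^(−0.1038 × 8.30) = 0.4226
R = 1 / (1 − 0.4226) = 1.732
Css,max = 38.8 × 1.732 = 67.20 µg/L
Css,min = Css,max × e^(−kτ) = 67.20 × 0.4226 ≈ 28.4 µg/L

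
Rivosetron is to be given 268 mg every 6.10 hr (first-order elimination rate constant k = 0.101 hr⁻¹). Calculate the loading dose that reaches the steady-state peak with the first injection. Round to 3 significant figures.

Accumulation ratio R = 1 / (1 − e^(−kτ)) = 1 / (1 − e^(−0.1010×6.10)) = 1 / (1 − 0.5400) = 2.174
Loading dose = maintenance dose × R = 268 × 2.174 ≈ 583 mg

583 mg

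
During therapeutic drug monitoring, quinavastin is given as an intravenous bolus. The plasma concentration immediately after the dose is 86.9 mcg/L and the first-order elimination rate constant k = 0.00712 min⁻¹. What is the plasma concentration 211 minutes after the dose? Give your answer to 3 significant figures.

C(t) = C₀ e^(−kt) = 86.9 × e^(−0.007120 × 211) = 86.9 × e^(−1.502) = 86.9 × 0.2226 ≈ 19.3 mcg/L

19.3 mcg/L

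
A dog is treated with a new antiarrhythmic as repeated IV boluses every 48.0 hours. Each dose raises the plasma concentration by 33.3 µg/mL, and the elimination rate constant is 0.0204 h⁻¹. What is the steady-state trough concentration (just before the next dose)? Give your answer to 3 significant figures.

20.0 µg/mL

Fraction remaining after one interval: e^(−kτ) = e^(−0.02040 × 48.0) = 0.3756
R = 1 / (1 − 0.3756) = 1.602
Css,max = 33.3 × 1.602 = 53.33 µg/mL
Css,min = Css,max × e^(−kτ) = 53.33 × 0.3756 ≈ 20.0 µg/mL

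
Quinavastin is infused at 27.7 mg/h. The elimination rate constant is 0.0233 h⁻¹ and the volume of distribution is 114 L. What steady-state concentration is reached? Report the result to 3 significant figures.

CL = k · V = 0.0233 × 114 = 2.656 L/h
Css = rate / CL = 27.7 / 2.656 ≈ 10.4 mg/L

10.4 mg/L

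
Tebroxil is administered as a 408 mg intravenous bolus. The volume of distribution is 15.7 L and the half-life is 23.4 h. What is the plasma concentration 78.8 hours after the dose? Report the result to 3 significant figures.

C₀ = dose / V = 408 / 15.7 = 25.99 mg/L
k = ln 2 / 23.4 = 0.02962 h⁻¹
C(t) = C₀ e^(−kt) = 25.99 × e^(−0.02962 × 78.8) = 25.99 × e^(−2.334) = 25.99 × 0.09689 ≈ 2.52 mg/L

2.52 mg/L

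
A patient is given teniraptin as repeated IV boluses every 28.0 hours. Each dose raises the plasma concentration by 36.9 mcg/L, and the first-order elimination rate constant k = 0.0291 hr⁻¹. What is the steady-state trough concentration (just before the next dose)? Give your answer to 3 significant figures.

29.3 mcg/L

Fraction remaining after one interval: e^(−kτ) = e^(−0.02910 × 28.0) = 0.4427
R = 1 / (1 − 0.4427) = 1.794
Css,max = 36.9 × 1.794 = 66.22 mcg/L
Css,min = Css,max × e^(−kτ) = 66.22 × 0.4427 ≈ 29.3 mcg/L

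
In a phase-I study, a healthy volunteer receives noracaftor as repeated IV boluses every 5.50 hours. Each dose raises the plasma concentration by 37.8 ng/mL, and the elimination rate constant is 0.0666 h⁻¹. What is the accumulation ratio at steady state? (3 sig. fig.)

Fraction remaining after one interval: e^(−kτ) = e^(−0.06660 × 5.50) = 0.6933
R = 1 / (1 − 0.6933) = 1 / 0.3067 ≈ 3.26

3.26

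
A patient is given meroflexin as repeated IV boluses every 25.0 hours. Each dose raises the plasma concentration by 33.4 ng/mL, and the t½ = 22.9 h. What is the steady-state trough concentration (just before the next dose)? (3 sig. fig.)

k = ln 2 / 22.9 = 0.03027 h⁻¹
Fraction remaining after one interval: e^(−kτ) = e^(−0.03027 × 25.0) = 0.4692
R = 1 / (1 − 0.4692) = 1.884
Css,max = 33.4 × 1.884 = 62.92 ng/mL
Css,min = Css,max × e^(−kτ) = 62.92 × 0.4692 ≈ 29.5 ng/mL

29.5 ng/mL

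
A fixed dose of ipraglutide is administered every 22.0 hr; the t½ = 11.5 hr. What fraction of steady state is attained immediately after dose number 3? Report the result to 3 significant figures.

k = ln 2 / 11.5 = 0.06027 hr⁻¹
f_n = 1 − e^(−nkτ) = 1 − e^(−3 × 0.06027 × 22.0) = 1 − e^(−3.978) = 1 − 0.01872 ≈ 0.981

0.981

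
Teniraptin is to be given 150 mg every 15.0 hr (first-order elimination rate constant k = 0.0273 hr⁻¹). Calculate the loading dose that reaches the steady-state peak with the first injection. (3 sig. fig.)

446 mg

Accumulation ratio R = 1 / (1 − e^(−kτ)) = 1 / (1 − e^(−0.02730×15.0)) = 1 / (1 − 0.6640) = 2.976
Loading dose = maintenance dose × R = 150 × 2.976 ≈ 446 mg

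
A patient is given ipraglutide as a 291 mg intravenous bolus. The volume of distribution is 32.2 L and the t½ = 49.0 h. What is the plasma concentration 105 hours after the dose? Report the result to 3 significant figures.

2.05 mg/L

C₀ = dose / V = 291 / 32.2 = 9.037 mg/L
k = ln 2 / 49.0 = 0.01415 h⁻¹
C(t) = C₀ e^(−kt) = 9.037 × e^(−0.01415 × 105) = 9.037 × e^(−1.485) = 9.037 × 0.2264 ≈ 2.05 mg/L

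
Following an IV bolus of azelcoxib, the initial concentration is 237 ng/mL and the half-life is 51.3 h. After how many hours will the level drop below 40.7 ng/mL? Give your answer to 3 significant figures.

k = ln 2 / 51.3 = 0.01351 h⁻¹
C(t) = C₀ e^(−kt)  ⇒  t = ln(C₀/C) / k
t = ln(237/40.7) / 0.01351 = 1.762 / 0.01351 ≈ 130 hours

130 hours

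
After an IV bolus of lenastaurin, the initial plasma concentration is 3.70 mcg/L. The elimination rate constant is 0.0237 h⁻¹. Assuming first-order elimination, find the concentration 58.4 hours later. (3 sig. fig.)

0.927 mcg/L

C(t) = C₀ e^(−kt) = 3.70 × e^(−0.02370 × 58.4) = 3.70 × e^(−1.384) = 3.70 × 0.2506 ≈ 0.927 mcg/L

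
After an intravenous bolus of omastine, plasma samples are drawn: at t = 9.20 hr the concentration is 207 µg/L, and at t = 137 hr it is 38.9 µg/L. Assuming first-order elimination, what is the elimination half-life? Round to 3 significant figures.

k = ln(C₁/C₂) / (t₂ − t₁) = ln(207/38.9) / (137 − 9.20)
  = 1.672 / 127.8 = 0.01308 hr⁻¹
t½ = ln 2 / k = ln 2 / 0.01308 ≈ 53.0 hours

53.0 hours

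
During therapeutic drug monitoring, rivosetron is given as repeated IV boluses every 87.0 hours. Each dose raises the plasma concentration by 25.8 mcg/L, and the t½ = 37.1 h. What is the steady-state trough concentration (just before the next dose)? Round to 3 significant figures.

6.32 mcg/L

k = ln 2 / 37.1 = 0.01868 h⁻¹
Fraction remaining after one interval: e^(−kτ) = e^(−0.01868 × 87.0) = 0.1968
R = 1 / (1 − 0.1968) = 1.245
Css,max = 25.8 × 1.245 = 32.12 mcg/L
Css,min = Css,max × e^(−kτ) = 32.12 × 0.1968 ≈ 6.32 mcg/L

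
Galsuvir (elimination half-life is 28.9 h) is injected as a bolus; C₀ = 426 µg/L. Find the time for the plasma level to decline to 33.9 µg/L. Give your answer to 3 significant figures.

106 hours

k = ln 2 / 28.9 = 0.02398 h⁻¹
C(t) = C₀ e^(−kt)  ⇒  t = ln(C₀/C) / k
t = ln(426/33.9) / 0.02398 = 2.531 / 0.02398 ≈ 106 hours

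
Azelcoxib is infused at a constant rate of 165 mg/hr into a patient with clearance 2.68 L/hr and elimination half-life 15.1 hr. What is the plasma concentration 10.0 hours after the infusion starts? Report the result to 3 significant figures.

22.7 µg/mL

Css = rate / CL = 165 / 2.68 = 61.57 µg/mL
k = ln 2 / 15.1 = 0.04590 hr⁻¹
C(t) = Css (1 − e^(−kt)) = 61.57 × (1 − e^(−0.4590)) = 61.57 × 0.3681 ≈ 22.7 µg/mL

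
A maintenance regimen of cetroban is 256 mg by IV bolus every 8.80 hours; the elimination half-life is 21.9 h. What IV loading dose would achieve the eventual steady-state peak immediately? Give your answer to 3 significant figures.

k = ln 2 / 21.9 = 0.03165 h⁻¹
Accumulation ratio R = 1 / (1 − e^(−kτ)) = 1 / (1 − e^(−0.03165×8.80)) = 1 / (1 − 0.7569) = 4.114
Loading dose = maintenance dose × R = 256 × 4.114 ≈ 1050 mg

1050 mg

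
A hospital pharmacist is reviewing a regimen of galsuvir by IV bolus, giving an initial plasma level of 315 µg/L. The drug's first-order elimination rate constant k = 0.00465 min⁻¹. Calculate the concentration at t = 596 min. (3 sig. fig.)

19.7 µg/L

C(t) = C₀ e^(−kt) = 315 × e^(−0.004650 × 596) = 315 × e^(−2.771) = 315 × 0.06257 ≈ 19.7 µg/L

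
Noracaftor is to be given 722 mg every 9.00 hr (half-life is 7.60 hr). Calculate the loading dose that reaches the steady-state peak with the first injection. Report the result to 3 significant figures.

1290 mg

k = ln 2 / 7.60 = 0.09120 hr⁻¹
Accumulation ratio R = 1 / (1 − e^(−kτ)) = 1 / (1 − e^(−0.09120×9.00)) = 1 / (1 − 0.4401) = 1.786
Loading dose = maintenance dose × R = 722 × 1.786 ≈ 1290 mg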